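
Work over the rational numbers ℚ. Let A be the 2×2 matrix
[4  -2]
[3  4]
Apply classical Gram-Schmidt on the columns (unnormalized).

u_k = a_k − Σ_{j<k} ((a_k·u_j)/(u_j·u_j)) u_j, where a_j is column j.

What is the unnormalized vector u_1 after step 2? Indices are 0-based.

u_1 = (-66/25, 88/25)

Step 1: u_0 = a_0 = (4, 3).
Step 2: u_1 = a_1 − (4/25)·u_0 = (-66/25, 88/25).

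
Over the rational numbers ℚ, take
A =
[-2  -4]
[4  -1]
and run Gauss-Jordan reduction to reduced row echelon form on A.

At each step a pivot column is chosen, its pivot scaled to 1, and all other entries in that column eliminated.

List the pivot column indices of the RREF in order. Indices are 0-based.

pivot columns: 0, 1

pivot(0,0)=-2: scale R0 → (1, 2)
  clear (1,0): R1 −= (4)R0 → (0, -9)
pivot(1,1)=-9: scale R1 → (0, 1)
  clear (0,1): R0 −= (2)R1 → (1, 0)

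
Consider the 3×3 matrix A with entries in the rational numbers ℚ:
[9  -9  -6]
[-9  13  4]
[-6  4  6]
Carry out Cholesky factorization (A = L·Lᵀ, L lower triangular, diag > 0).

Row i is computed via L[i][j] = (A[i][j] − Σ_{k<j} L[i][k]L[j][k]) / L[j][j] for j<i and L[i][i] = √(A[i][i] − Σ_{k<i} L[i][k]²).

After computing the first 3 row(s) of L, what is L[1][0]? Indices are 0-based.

Step 1: L[0][0] = √(9) = 3.
  L[1][0] = (-9) / L[0][0] = -3.
Step 2: L[1][1] = √(4) = 2.
  L[2][0] = (-6) / L[0][0] = -2.
  L[2][1] = (-2) / L[1][1] = -1.
Step 3: L[2][2] = √(1) = 1.

L[1][0] = -3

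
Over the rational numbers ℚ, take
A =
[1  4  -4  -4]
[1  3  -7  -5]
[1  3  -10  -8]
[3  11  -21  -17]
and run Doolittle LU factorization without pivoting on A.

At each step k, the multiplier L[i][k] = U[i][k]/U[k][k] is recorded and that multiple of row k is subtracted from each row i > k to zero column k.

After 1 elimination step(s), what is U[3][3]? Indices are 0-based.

[col 0] pivot 1
  R1 -= 1*R0 → (0, -1, -3, -1)  (L[1][0] := 1)
  R2 -= 1*R0 → (0, -1, -6, -4)  (L[2][0] := 1)
  R3 -= 3*R0 → (0, -1, -9, -5)  (L[3][0] := 3)

U[3][3] = -5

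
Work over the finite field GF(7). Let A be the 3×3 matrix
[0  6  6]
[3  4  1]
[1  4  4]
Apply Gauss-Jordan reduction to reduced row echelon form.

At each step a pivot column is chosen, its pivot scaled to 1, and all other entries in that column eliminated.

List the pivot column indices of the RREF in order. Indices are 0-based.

pivot columns: 0, 1, 2

pivot(0,0): swap R0↔R1
pivot(0,0)=3: scale R0 → (1, 6, 5)
  clear (2,0): R2 −= (1)R0 → (0, 5, 6)
pivot(1,1)=6: scale R1 → (0, 1, 1)
  clear (0,1): R0 −= (6)R1 → (1, 0, 6)
  clear (2,1): R2 −= (5)R1 → (0, 0, 1)
pivot(2,2)=1: scale R2 → (0, 0, 1)
  clear (0,2): R0 −= (6)R2 → (1, 0, 0)
  clear (1,2): R1 −= (1)R2 → (0, 1, 0)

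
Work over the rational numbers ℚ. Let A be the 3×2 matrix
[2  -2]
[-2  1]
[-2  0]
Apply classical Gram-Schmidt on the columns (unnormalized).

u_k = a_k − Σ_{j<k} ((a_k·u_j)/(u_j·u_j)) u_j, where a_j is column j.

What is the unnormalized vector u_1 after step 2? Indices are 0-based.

Step 1: u_0 = a_0 = (2, -2, -2).
Step 2: u_1 = a_1 − (-1/2)·u_0 = (-1, 0, -1).

u_1 = (-1, 0, -1)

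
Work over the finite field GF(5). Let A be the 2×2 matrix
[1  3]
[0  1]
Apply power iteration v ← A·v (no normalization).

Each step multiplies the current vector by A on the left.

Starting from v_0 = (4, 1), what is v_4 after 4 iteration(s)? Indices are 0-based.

v_0 = (4, 1).
v_1 = A·v_0 = (2, 1).
v_2 = A·v_1 = (0, 1).
v_3 = A·v_2 = (3, 1).
v_4 = A·v_3 = (1, 1).

v_4 = (1, 1)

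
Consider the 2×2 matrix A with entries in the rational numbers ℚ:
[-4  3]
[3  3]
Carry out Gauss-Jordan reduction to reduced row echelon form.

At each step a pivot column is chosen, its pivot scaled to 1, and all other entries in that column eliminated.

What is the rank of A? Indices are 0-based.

rank = 2

pivot(0,0)=-4: scale R0 → (1, -3/4)
  clear (1,0): R1 −= (3)R0 → (0, 21/4)
pivot(1,1)=21/4: scale R1 → (0, 1)
  clear (0,1): R0 −= (-3/4)R1 → (1, 0)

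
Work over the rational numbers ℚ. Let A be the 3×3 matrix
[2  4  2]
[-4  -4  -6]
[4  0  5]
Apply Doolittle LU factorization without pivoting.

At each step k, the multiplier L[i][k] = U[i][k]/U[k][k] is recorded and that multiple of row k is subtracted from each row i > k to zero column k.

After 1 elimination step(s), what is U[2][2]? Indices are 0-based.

U[2][2] = 1

[col 0] pivot 2
  R1 -= -2*R0 → (0, 4, -2)  (L[1][0] := -2)
  R2 -= 2*R0 → (0, -8, 1)  (L[2][0] := 2)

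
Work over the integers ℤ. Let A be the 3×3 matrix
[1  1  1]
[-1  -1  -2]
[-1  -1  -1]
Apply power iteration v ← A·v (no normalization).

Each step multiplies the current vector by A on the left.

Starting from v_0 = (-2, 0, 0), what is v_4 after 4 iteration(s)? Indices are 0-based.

v_4 = (6, -10, -6)

v_0 = (-2, 0, 0).
v_1 = A·v_0 = (-2, 2, 2).
v_2 = A·v_1 = (2, -4, -2).
v_3 = A·v_2 = (-4, 6, 4).
v_4 = A·v_3 = (6, -10, -6).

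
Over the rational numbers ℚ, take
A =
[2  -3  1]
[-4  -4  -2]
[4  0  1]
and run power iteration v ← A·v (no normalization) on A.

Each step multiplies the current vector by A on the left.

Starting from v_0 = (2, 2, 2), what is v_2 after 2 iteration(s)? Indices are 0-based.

v_0 = (2, 2, 2).
v_1 = A·v_0 = (0, -20, 10).
v_2 = A·v_1 = (70, 60, 10).

v_2 = (70, 60, 10)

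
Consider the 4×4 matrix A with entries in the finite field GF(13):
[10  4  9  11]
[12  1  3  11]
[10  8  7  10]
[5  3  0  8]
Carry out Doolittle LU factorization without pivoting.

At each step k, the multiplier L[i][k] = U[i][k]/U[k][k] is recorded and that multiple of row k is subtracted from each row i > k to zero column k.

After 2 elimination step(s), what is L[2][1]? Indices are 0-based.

[col 0] pivot 10
  R1 -= 9*R0 → (0, 4, 0, 3)  (L[1][0] := 9)
  R2 -= 1*R0 → (0, 4, 11, 12)  (L[2][0] := 1)
  R3 -= 7*R0 → (0, 1, 2, 9)  (L[3][0] := 7)
[col 1] pivot 4
  R2 -= 1*R1 → (0, 0, 11, 9)  (L[2][1] := 1)
  R3 -= 10*R1 → (0, 0, 2, 5)  (L[3][1] := 10)

L[2][1] = 1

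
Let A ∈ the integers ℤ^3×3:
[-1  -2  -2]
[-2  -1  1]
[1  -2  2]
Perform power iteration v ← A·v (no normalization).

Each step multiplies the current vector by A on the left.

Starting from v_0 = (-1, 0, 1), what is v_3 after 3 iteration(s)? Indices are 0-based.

v_0 = (-1, 0, 1).
v_1 = A·v_0 = (-1, 3, 1).
v_2 = A·v_1 = (-7, 0, -5).
v_3 = A·v_2 = (17, 9, -17).

v_3 = (17, 9, -17)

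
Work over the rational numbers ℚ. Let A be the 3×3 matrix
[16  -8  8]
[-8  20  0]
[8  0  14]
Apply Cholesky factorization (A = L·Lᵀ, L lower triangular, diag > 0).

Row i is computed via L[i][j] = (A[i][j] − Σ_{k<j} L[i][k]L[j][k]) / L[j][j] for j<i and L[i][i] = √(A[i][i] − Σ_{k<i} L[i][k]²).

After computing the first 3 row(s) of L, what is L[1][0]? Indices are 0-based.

Step 1: L[0][0] = √(16) = 4.
  L[1][0] = (-8) / L[0][0] = -2.
Step 2: L[1][1] = √(16) = 4.
  L[2][0] = (8) / L[0][0] = 2.
  L[2][1] = (4) / L[1][1] = 1.
Step 3: L[2][2] = √(9) = 3.

L[1][0] = -2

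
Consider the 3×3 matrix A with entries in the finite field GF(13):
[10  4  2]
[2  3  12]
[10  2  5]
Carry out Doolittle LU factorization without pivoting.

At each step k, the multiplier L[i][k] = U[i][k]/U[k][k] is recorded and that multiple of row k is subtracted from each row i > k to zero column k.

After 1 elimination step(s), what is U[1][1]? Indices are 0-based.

k=0: U[0][0]=10
  eliminate (1,0): mult=8, new row 1: (0, 10, 9); set L[1][0]=8
  eliminate (2,0): mult=1, new row 2: (0, 11, 3); set L[2][0]=1

U[1][1] = 10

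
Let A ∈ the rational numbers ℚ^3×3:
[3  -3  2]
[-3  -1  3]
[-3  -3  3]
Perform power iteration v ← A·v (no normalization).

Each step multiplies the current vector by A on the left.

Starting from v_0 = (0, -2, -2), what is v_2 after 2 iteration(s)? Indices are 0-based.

v_2 = (18, -2, 6)

v_0 = (0, -2, -2).
v_1 = A·v_0 = (2, -4, 0).
v_2 = A·v_1 = (18, -2, 6).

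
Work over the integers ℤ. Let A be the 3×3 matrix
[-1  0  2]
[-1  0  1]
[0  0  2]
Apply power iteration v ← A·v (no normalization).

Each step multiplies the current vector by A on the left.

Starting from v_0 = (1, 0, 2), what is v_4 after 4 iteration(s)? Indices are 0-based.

v_0 = (1, 0, 2).
v_1 = A·v_0 = (3, 1, 4).
v_2 = A·v_1 = (5, 1, 8).
v_3 = A·v_2 = (11, 3, 16).
v_4 = A·v_3 = (21, 5, 32).

v_4 = (21, 5, 32)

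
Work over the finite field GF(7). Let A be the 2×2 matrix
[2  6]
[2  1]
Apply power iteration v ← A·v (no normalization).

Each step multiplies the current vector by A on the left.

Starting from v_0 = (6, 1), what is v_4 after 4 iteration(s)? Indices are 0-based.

v_4 = (4, 5)

v_0 = (6, 1).
v_1 = A·v_0 = (4, 6).
v_2 = A·v_1 = (2, 0).
v_3 = A·v_2 = (4, 4).
v_4 = A·v_3 = (4, 5).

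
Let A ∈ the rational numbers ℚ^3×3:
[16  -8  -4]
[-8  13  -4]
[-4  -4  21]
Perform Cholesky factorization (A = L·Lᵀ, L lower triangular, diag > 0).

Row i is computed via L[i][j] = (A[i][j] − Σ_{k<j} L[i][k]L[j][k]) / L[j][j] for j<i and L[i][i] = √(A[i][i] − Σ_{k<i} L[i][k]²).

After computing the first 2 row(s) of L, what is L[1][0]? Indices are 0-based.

Step 1: L[0][0] = √(16) = 4.
  L[1][0] = (-8) / L[0][0] = -2.
Step 2: L[1][1] = √(9) = 3.

L[1][0] = -2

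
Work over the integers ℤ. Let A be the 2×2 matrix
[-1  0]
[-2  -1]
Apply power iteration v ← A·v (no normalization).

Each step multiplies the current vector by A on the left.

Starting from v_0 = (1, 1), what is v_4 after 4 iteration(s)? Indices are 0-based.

v_0 = (1, 1).
v_1 = A·v_0 = (-1, -3).
v_2 = A·v_1 = (1, 5).
v_3 = A·v_2 = (-1, -7).
v_4 = A·v_3 = (1, 9).

v_4 = (1, 9)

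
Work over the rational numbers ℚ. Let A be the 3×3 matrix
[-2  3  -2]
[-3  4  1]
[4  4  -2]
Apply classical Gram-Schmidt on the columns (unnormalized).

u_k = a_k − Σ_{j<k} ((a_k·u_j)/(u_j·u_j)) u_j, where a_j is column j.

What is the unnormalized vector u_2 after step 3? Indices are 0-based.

Step 1: u_0 = a_0 = (-2, -3, 4).
Step 2: u_1 = a_1 − (-2/29)·u_0 = (83/29, 110/29, 124/29).
Step 3: u_2 = a_2 − (-7/29)·u_0 − (-304/1185)·u_1 = (-2072/1185, 296/237, 74/1185).

u_2 = (-2072/1185, 296/237, 74/1185)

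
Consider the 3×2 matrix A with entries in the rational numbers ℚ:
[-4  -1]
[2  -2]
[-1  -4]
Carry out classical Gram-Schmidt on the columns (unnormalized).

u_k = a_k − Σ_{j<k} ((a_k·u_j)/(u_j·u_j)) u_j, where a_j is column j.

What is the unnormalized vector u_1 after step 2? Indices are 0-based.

u_1 = (-5/21, -50/21, -80/21)

Step 1: u_0 = a_0 = (-4, 2, -1).
Step 2: u_1 = a_1 − (4/21)·u_0 = (-5/21, -50/21, -80/21).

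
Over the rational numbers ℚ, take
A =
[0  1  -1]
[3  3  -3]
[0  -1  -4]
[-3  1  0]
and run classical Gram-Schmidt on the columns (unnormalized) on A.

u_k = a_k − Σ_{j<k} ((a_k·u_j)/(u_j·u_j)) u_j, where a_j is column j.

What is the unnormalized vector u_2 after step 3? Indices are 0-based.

u_2 = (-7/10, -9/10, -43/10, -9/10)

Step 1: u_0 = a_0 = (0, 3, 0, -3).
Step 2: u_1 = a_1 − (1/3)·u_0 = (1, 2, -1, 2).
Step 3: u_2 = a_2 − (-1/2)·u_0 − (-3/10)·u_1 = (-7/10, -9/10, -43/10, -9/10).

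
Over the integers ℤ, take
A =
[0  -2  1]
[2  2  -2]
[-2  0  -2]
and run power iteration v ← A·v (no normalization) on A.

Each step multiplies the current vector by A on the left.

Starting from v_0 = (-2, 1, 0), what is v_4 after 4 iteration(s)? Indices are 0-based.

v_4 = (8, 56, -40)

v_0 = (-2, 1, 0).
v_1 = A·v_0 = (-2, -2, 4).
v_2 = A·v_1 = (8, -16, -4).
v_3 = A·v_2 = (28, -8, -8).
v_4 = A·v_3 = (8, 56, -40).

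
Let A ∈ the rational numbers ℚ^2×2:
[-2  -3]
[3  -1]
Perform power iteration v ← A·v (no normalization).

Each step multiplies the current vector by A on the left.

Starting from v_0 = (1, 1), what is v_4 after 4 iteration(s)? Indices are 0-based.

v_0 = (1, 1).
v_1 = A·v_0 = (-5, 2).
v_2 = A·v_1 = (4, -17).
v_3 = A·v_2 = (43, 29).
v_4 = A·v_3 = (-173, 100).

v_4 = (-173, 100)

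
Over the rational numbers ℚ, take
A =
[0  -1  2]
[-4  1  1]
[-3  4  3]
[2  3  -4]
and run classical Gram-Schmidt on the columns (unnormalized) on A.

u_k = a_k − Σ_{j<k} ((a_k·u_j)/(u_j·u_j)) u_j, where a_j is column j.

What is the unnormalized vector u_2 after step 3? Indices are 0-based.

u_2 = (1127/683, -1386/683, 1274/683, -861/683)

Step 1: u_0 = a_0 = (0, -4, -3, 2).
Step 2: u_1 = a_1 − (-10/29)·u_0 = (-1, -11/29, 86/29, 107/29).
Step 3: u_2 = a_2 − (-21/29)·u_0 − (-239/683)·u_1 = (1127/683, -1386/683, 1274/683, -861/683).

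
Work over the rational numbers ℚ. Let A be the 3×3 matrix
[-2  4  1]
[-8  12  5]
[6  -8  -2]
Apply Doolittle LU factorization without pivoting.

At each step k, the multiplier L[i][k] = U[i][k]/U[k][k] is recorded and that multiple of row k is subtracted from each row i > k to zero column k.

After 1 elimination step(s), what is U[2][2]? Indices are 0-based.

U[2][2] = 1

k=0: U[0][0]=-2
  eliminate (1,0): mult=4, new row 1: (0, -4, 1); set L[1][0]=4
  eliminate (2,0): mult=-3, new row 2: (0, 4, 1); set L[2][0]=-3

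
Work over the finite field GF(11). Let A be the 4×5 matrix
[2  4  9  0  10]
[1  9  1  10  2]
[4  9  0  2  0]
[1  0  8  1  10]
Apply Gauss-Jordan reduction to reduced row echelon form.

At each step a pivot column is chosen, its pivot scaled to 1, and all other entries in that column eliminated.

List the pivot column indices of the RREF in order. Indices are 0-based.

pivot(0,0)=2: scale R0 → (1, 2, 10, 0, 5)
  clear (1,0): R1 −= (1)R0 → (0, 7, 2, 10, 8)
  clear (2,0): R2 −= (4)R0 → (0, 1, 4, 2, 2)
  clear (3,0): R3 −= (1)R0 → (0, 9, 9, 1, 5)
pivot(1,1)=7: scale R1 → (0, 1, 5, 3, 9)
  clear (0,1): R0 −= (2)R1 → (1, 0, 0, 5, 9)
  clear (2,1): R2 −= (1)R1 → (0, 0, 10, 10, 4)
  clear (3,1): R3 −= (9)R1 → (0, 0, 8, 7, 1)
pivot(2,2)=10: scale R2 → (0, 0, 1, 1, 7)
  clear (1,2): R1 −= (5)R2 → (0, 1, 0, 9, 7)
  clear (3,2): R3 −= (8)R2 → (0, 0, 0, 10, 0)
pivot(3,3)=10: scale R3 → (0, 0, 0, 1, 0)
  clear (0,3): R0 −= (5)R3 → (1, 0, 0, 0, 9)
  clear (1,3): R1 −= (9)R3 → (0, 1, 0, 0, 7)
  clear (2,3): R2 −= (1)R3 → (0, 0, 1, 0, 7)

pivot columns: 0, 1, 2, 3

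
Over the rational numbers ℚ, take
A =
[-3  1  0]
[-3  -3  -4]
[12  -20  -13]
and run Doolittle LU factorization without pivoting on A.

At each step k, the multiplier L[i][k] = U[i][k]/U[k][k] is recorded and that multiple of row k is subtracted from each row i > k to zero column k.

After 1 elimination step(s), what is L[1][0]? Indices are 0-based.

L[1][0] = 1

[col 0] pivot -3
  R1 -= 1*R0 → (0, -4, -4)  (L[1][0] := 1)
  R2 -= -4*R0 → (0, -16, -13)  (L[2][0] := -4)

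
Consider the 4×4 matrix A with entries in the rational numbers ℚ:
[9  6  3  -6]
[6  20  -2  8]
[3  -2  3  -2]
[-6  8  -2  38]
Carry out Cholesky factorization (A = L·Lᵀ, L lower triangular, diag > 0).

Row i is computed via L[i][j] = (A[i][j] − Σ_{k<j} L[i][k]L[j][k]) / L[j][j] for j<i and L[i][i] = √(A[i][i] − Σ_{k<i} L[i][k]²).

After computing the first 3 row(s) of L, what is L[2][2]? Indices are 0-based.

L[2][2] = 1

Step 1: L[0][0] = √(9) = 3.
  L[1][0] = (6) / L[0][0] = 2.
Step 2: L[1][1] = √(16) = 4.
  L[2][0] = (3) / L[0][0] = 1.
  L[2][1] = (-4) / L[1][1] = -1.
Step 3: L[2][2] = √(1) = 1.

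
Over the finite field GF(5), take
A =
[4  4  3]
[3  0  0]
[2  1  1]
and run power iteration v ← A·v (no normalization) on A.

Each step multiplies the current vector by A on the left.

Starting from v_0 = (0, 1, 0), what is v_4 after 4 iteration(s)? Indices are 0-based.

v_4 = (4, 3, 3)

v_0 = (0, 1, 0).
v_1 = A·v_0 = (4, 0, 1).
v_2 = A·v_1 = (4, 2, 4).
v_3 = A·v_2 = (1, 2, 4).
v_4 = A·v_3 = (4, 3, 3).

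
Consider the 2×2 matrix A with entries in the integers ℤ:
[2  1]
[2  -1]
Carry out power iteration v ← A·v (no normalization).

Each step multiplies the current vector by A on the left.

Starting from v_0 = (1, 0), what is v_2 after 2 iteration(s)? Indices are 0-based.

v_2 = (6, 2)

v_0 = (1, 0).
v_1 = A·v_0 = (2, 2).
v_2 = A·v_1 = (6, 2).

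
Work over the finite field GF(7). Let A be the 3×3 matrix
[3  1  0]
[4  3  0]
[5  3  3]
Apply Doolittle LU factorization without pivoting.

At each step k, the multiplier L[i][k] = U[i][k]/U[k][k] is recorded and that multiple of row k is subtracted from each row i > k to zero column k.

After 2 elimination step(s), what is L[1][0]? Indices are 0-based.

L[1][0] = 6

k=0: U[0][0]=3
  eliminate (1,0): mult=6, new row 1: (0, 4, 0); set L[1][0]=6
  eliminate (2,0): mult=4, new row 2: (0, 6, 3); set L[2][0]=4
k=1: U[1][1]=4
  eliminate (2,1): mult=5, new row 2: (0, 0, 3); set L[2][1]=5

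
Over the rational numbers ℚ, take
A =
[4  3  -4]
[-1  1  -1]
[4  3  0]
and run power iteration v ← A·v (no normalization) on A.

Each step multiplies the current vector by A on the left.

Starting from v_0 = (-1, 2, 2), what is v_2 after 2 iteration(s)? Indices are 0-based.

v_0 = (-1, 2, 2).
v_1 = A·v_0 = (-6, 1, 2).
v_2 = A·v_1 = (-29, 5, -21).

v_2 = (-29, 5, -21)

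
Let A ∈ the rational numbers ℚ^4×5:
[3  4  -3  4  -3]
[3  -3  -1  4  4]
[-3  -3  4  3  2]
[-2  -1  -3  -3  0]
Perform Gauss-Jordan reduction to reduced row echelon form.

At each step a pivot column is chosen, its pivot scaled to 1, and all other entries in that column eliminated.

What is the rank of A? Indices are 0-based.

rank = 4

step 1: normalize row 0 (÷3) = (1, 4/3, -1, 4/3, -1)
  row 1: subtract 3×row0 = (0, -7, 2, 0, 7)
  row 2: subtract -3×row0 = (0, 1, 1, 7, -1)
  row 3: subtract -2×row0 = (0, 5/3, -5, -1/3, -2)
step 2: normalize row 1 (÷-7) = (0, 1, -2/7, 0, -1)
  row 0: subtract 4/3×row1 = (1, 0, -13/21, 4/3, 1/3)
  row 2: subtract 1×row1 = (0, 0, 9/7, 7, 0)
  row 3: subtract 5/3×row1 = (0, 0, -95/21, -1/3, -1/3)
step 3: normalize row 2 (÷9/7) = (0, 0, 1, 49/9, 0)
  row 0: subtract -13/21×row2 = (1, 0, 0, 127/27, 1/3)
  row 1: subtract -2/7×row2 = (0, 1, 0, 14/9, -1)
  row 3: subtract -95/21×row2 = (0, 0, 0, 656/27, -1/3)
step 4: normalize row 3 (÷656/27) = (0, 0, 0, 1, -9/656)
  row 0: subtract 127/27×row3 = (1, 0, 0, 0, 261/656)
  row 1: subtract 14/9×row3 = (0, 1, 0, 0, -321/328)
  row 2: subtract 49/9×row3 = (0, 0, 1, 0, 49/656)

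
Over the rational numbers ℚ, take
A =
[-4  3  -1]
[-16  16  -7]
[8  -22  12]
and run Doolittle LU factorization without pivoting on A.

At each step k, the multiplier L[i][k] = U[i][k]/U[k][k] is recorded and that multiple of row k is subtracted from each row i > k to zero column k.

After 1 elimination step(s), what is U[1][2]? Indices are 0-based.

[col 0] pivot -4
  R1 -= 4*R0 → (0, 4, -3)  (L[1][0] := 4)
  R2 -= -2*R0 → (0, -16, 10)  (L[2][0] := -2)

U[1][2] = -3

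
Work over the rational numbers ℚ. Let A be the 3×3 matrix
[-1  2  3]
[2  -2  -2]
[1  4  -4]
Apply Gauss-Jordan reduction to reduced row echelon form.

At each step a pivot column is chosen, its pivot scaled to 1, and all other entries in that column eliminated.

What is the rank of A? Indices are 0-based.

[1] R0 /= -1  ⇒  (1, -2, -3)
     R1 -= 2·R0  ⇒  (0, 2, 4)
     R2 -= 1·R0  ⇒  (0, 6, -1)
[2] R1 /= 2  ⇒  (0, 1, 2)
     R0 -= -2·R1  ⇒  (1, 0, 1)
     R2 -= 6·R1  ⇒  (0, 0, -13)
[3] R2 /= -13  ⇒  (0, 0, 1)
     R0 -= 1·R2  ⇒  (1, 0, 0)
     R1 -= 2·R2  ⇒  (0, 1, 0)

rank = 3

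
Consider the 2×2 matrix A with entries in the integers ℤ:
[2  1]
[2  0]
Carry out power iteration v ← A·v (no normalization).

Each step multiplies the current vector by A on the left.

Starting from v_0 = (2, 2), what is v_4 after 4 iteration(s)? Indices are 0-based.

v_0 = (2, 2).
v_1 = A·v_0 = (6, 4).
v_2 = A·v_1 = (16, 12).
v_3 = A·v_2 = (44, 32).
v_4 = A·v_3 = (120, 88).

v_4 = (120, 88)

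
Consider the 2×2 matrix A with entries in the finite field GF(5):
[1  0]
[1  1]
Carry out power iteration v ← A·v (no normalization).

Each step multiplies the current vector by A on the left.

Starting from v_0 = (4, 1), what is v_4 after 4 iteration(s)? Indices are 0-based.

v_0 = (4, 1).
v_1 = A·v_0 = (4, 0).
v_2 = A·v_1 = (4, 4).
v_3 = A·v_2 = (4, 3).
v_4 = A·v_3 = (4, 2).

v_4 = (4, 2)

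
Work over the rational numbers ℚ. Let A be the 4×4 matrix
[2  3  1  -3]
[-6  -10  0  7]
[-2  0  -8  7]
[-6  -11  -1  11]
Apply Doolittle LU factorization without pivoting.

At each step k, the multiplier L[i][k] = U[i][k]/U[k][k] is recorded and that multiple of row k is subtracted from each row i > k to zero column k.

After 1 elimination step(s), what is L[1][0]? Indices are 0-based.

k=0: U[0][0]=2
  eliminate (1,0): mult=-3, new row 1: (0, -1, 3, -2); set L[1][0]=-3
  eliminate (2,0): mult=-1, new row 2: (0, 3, -7, 4); set L[2][0]=-1
  eliminate (3,0): mult=-3, new row 3: (0, -2, 2, 2); set L[3][0]=-3

L[1][0] = -3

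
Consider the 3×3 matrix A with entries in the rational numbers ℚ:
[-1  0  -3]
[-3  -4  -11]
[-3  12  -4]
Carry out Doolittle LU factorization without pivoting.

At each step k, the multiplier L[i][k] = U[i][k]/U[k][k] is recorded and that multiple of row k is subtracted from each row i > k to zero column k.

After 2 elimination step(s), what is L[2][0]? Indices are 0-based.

k=0: U[0][0]=-1
  eliminate (1,0): mult=3, new row 1: (0, -4, -2); set L[1][0]=3
  eliminate (2,0): mult=3, new row 2: (0, 12, 5); set L[2][0]=3
k=1: U[1][1]=-4
  eliminate (2,1): mult=-3, new row 2: (0, 0, -1); set L[2][1]=-3

L[2][0] = 3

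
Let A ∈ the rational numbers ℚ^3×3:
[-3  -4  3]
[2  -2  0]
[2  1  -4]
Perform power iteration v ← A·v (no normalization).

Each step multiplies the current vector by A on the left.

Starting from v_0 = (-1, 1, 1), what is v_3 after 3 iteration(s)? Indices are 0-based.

v_0 = (-1, 1, 1).
v_1 = A·v_0 = (2, -4, -5).
v_2 = A·v_1 = (-5, 12, 20).
v_3 = A·v_2 = (27, -34, -78).

v_3 = (27, -34, -78)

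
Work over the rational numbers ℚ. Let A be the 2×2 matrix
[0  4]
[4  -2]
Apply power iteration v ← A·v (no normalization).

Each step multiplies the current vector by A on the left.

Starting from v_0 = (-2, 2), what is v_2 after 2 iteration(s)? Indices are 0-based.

v_2 = (-48, 56)

v_0 = (-2, 2).
v_1 = A·v_0 = (8, -12).
v_2 = A·v_1 = (-48, 56).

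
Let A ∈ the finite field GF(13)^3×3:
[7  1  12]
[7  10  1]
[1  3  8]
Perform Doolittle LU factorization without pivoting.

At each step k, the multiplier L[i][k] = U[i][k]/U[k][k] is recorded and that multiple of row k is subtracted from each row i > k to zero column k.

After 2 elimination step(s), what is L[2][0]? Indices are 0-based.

L[2][0] = 2

Step 1: pivot at (0,0) is 7.
  row1 ← row1 − (1)·row0  ⇒  L[1][0]=1, U row1=(0, 9, 2)
  row2 ← row2 − (2)·row0  ⇒  L[2][0]=2, U row2=(0, 1, 10)
Step 2: pivot at (1,1) is 9.
  row2 ← row2 − (3)·row1  ⇒  L[2][1]=3, U row2=(0, 0, 4)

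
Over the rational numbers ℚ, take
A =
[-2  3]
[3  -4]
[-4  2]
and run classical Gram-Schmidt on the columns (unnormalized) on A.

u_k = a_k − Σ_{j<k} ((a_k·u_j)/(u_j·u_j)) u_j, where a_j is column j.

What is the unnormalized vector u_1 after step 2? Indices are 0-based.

u_1 = (35/29, -38/29, -46/29)

Step 1: u_0 = a_0 = (-2, 3, -4).
Step 2: u_1 = a_1 − (-26/29)·u_0 = (35/29, -38/29, -46/29).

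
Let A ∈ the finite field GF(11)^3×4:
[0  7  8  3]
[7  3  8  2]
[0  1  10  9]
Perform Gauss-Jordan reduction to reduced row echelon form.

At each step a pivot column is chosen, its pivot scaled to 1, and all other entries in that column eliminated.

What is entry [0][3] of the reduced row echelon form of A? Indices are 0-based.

M[0][3] = 9

step 1: exchange rows 0,1
step 1: normalize row 0 (÷7) = (1, 2, 9, 5)
step 2: normalize row 1 (÷7) = (0, 1, 9, 2)
  row 0: subtract 2×row1 = (1, 0, 2, 1)
  row 2: subtract 1×row1 = (0, 0, 1, 7)
step 3: normalize row 2 (÷1) = (0, 0, 1, 7)
  row 0: subtract 2×row2 = (1, 0, 0, 9)
  row 1: subtract 9×row2 = (0, 1, 0, 5)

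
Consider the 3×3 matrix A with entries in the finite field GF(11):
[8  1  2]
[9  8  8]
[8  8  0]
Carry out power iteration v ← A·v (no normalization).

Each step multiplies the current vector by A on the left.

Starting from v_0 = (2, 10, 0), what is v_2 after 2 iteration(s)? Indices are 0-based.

v_2 = (3, 4, 2)

v_0 = (2, 10, 0).
v_1 = A·v_0 = (4, 10, 8).
v_2 = A·v_1 = (3, 4, 2).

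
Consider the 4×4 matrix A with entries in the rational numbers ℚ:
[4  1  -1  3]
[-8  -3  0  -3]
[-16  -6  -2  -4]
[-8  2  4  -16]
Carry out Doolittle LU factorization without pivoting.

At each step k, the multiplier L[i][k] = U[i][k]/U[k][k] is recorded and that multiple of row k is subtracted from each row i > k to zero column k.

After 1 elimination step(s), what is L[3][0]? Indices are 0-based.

[col 0] pivot 4
  R1 -= -2*R0 → (0, -1, -2, 3)  (L[1][0] := -2)
  R2 -= -4*R0 → (0, -2, -6, 8)  (L[2][0] := -4)
  R3 -= -2*R0 → (0, 4, 2, -10)  (L[3][0] := -2)

L[3][0] = -2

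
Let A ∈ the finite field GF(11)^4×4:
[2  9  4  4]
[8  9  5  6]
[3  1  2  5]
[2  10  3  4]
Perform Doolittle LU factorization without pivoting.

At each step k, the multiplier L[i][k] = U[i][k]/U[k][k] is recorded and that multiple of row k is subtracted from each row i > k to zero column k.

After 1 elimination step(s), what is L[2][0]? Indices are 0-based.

[col 0] pivot 2
  R1 -= 4*R0 → (0, 6, 0, 1)  (L[1][0] := 4)
  R2 -= 7*R0 → (0, 4, 7, 10)  (L[2][0] := 7)
  R3 -= 1*R0 → (0, 1, 10, 0)  (L[3][0] := 1)

L[2][0] = 7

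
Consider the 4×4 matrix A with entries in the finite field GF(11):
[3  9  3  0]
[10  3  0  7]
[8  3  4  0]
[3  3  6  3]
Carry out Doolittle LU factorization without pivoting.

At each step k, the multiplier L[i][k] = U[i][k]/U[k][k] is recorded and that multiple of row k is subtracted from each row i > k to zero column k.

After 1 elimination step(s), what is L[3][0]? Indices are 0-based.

Step 1: pivot at (0,0) is 3.
  row1 ← row1 − (7)·row0  ⇒  L[1][0]=7, U row1=(0, 6, 1, 7)
  row2 ← row2 − (10)·row0  ⇒  L[2][0]=10, U row2=(0, 1, 7, 0)
  row3 ← row3 − (1)·row0  ⇒  L[3][0]=1, U row3=(0, 5, 3, 3)

L[3][0] = 1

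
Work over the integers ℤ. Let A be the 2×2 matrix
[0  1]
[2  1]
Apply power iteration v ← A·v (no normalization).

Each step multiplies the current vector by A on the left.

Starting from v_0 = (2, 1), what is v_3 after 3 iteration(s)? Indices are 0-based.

v_3 = (7, 17)

v_0 = (2, 1).
v_1 = A·v_0 = (1, 5).
v_2 = A·v_1 = (5, 7).
v_3 = A·v_2 = (7, 17).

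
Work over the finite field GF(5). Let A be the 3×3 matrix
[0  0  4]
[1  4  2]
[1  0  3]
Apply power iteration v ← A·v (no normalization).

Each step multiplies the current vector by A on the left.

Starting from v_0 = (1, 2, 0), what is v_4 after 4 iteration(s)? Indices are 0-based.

v_0 = (1, 2, 0).
v_1 = A·v_0 = (0, 4, 1).
v_2 = A·v_1 = (4, 3, 3).
v_3 = A·v_2 = (2, 2, 3).
v_4 = A·v_3 = (2, 1, 1).

v_4 = (2, 1, 1)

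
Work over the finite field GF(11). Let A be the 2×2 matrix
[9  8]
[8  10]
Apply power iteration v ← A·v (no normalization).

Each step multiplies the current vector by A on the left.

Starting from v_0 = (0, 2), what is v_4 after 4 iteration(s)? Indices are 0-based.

v_0 = (0, 2).
v_1 = A·v_0 = (5, 9).
v_2 = A·v_1 = (7, 9).
v_3 = A·v_2 = (3, 3).
v_4 = A·v_3 = (7, 10).

v_4 = (7, 10)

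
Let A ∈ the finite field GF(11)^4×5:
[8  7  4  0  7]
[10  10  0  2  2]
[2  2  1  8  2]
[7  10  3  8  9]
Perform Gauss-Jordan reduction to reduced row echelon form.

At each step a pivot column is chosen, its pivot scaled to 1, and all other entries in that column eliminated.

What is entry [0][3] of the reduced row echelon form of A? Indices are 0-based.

M[0][3] = 10

pivot(0,0)=8: scale R0 → (1, 5, 6, 0, 5)
  clear (1,0): R1 −= (10)R0 → (0, 4, 6, 2, 7)
  clear (2,0): R2 −= (2)R0 → (0, 3, 0, 8, 3)
  clear (3,0): R3 −= (7)R0 → (0, 8, 5, 8, 7)
pivot(1,1)=4: scale R1 → (0, 1, 7, 6, 10)
  clear (0,1): R0 −= (5)R1 → (1, 0, 4, 3, 10)
  clear (2,1): R2 −= (3)R1 → (0, 0, 1, 1, 6)
  clear (3,1): R3 −= (8)R1 → (0, 0, 4, 4, 4)
pivot(2,2)=1: scale R2 → (0, 0, 1, 1, 6)
  clear (0,2): R0 −= (4)R2 → (1, 0, 0, 10, 8)
  clear (1,2): R1 −= (7)R2 → (0, 1, 0, 10, 1)
  clear (3,2): R3 −= (4)R2 → (0, 0, 0, 0, 2)
col 3: no nonzero at/below row 3; advance.
pivot(3,4)=2: scale R3 → (0, 0, 0, 0, 1)
  clear (0,4): R0 −= (8)R3 → (1, 0, 0, 10, 0)
  clear (1,4): R1 −= (1)R3 → (0, 1, 0, 10, 0)
  clear (2,4): R2 −= (6)R3 → (0, 0, 1, 1, 0)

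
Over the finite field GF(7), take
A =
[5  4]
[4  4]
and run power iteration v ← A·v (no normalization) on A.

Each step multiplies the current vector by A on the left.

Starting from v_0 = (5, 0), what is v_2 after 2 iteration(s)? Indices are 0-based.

v_0 = (5, 0).
v_1 = A·v_0 = (4, 6).
v_2 = A·v_1 = (2, 5).

v_2 = (2, 5)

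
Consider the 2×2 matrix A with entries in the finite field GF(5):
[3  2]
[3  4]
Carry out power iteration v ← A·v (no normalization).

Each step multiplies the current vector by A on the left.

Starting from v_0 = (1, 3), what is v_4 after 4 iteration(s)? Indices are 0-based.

v_0 = (1, 3).
v_1 = A·v_0 = (4, 0).
v_2 = A·v_1 = (2, 2).
v_3 = A·v_2 = (0, 4).
v_4 = A·v_3 = (3, 1).

v_4 = (3, 1)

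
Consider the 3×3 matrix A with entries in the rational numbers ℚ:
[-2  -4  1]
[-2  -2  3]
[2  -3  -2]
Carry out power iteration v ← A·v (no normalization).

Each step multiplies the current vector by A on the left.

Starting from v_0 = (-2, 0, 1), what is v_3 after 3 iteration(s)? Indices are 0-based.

v_3 = (257, 175, 36)

v_0 = (-2, 0, 1).
v_1 = A·v_0 = (5, 7, -6).
v_2 = A·v_1 = (-44, -42, 1).
v_3 = A·v_2 = (257, 175, 36).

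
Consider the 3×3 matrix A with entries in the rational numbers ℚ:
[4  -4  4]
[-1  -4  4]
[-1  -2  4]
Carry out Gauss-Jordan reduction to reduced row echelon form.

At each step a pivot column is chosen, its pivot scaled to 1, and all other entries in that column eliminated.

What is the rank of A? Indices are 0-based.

pivot(0,0)=4: scale R0 → (1, -1, 1)
  clear (1,0): R1 −= (-1)R0 → (0, -5, 5)
  clear (2,0): R2 −= (-1)R0 → (0, -3, 5)
pivot(1,1)=-5: scale R1 → (0, 1, -1)
  clear (0,1): R0 −= (-1)R1 → (1, 0, 0)
  clear (2,1): R2 −= (-3)R1 → (0, 0, 2)
pivot(2,2)=2: scale R2 → (0, 0, 1)
  clear (1,2): R1 −= (-1)R2 → (0, 1, 0)

rank = 3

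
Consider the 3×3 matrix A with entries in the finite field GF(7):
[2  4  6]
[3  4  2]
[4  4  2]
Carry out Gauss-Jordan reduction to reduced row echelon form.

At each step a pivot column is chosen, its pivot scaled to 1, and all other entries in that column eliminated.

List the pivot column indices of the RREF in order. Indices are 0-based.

pivot(0,0)=2: scale R0 → (1, 2, 3)
  clear (1,0): R1 −= (3)R0 → (0, 5, 0)
  clear (2,0): R2 −= (4)R0 → (0, 3, 4)
pivot(1,1)=5: scale R1 → (0, 1, 0)
  clear (0,1): R0 −= (2)R1 → (1, 0, 3)
  clear (2,1): R2 −= (3)R1 → (0, 0, 4)
pivot(2,2)=4: scale R2 → (0, 0, 1)
  clear (0,2): R0 −= (3)R2 → (1, 0, 0)

pivot columns: 0, 1, 2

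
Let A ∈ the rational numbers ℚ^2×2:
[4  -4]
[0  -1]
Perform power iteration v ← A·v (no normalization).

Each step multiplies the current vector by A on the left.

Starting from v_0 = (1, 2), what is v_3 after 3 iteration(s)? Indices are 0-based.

v_0 = (1, 2).
v_1 = A·v_0 = (-4, -2).
v_2 = A·v_1 = (-8, 2).
v_3 = A·v_2 = (-40, -2).

v_3 = (-40, -2)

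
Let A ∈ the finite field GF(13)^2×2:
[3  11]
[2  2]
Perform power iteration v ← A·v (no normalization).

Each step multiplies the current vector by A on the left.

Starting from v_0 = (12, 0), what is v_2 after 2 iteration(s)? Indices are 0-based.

v_2 = (8, 3)

v_0 = (12, 0).
v_1 = A·v_0 = (10, 11).
v_2 = A·v_1 = (8, 3).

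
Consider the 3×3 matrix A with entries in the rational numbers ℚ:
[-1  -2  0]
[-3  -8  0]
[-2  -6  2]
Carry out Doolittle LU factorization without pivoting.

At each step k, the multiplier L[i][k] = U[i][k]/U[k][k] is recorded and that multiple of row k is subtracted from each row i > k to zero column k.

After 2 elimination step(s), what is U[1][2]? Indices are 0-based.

[col 0] pivot -1
  R1 -= 3*R0 → (0, -2, 0)  (L[1][0] := 3)
  R2 -= 2*R0 → (0, -2, 2)  (L[2][0] := 2)
[col 1] pivot -2
  R2 -= 1*R1 → (0, 0, 2)  (L[2][1] := 1)

U[1][2] = 0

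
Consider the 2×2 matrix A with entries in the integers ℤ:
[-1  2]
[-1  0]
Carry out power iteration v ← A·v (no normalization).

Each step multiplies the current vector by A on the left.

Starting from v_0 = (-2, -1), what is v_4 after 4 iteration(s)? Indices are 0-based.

v_0 = (-2, -1).
v_1 = A·v_0 = (0, 2).
v_2 = A·v_1 = (4, 0).
v_3 = A·v_2 = (-4, -4).
v_4 = A·v_3 = (-4, 4).

v_4 = (-4, 4)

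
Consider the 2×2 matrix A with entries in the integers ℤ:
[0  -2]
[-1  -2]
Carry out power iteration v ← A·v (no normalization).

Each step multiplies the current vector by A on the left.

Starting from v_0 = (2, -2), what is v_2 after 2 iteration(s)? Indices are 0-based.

v_0 = (2, -2).
v_1 = A·v_0 = (4, 2).
v_2 = A·v_1 = (-4, -8).

v_2 = (-4, -8)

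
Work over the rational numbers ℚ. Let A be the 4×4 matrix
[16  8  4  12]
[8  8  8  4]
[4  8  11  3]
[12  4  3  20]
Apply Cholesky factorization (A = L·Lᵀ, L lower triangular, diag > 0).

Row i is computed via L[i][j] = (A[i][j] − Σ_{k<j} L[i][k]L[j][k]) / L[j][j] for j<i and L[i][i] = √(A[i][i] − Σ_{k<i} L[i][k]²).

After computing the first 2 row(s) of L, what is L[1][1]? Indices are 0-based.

L[1][1] = 2

Step 1: L[0][0] = √(16) = 4.
  L[1][0] = (8) / L[0][0] = 2.
Step 2: L[1][1] = √(4) = 2.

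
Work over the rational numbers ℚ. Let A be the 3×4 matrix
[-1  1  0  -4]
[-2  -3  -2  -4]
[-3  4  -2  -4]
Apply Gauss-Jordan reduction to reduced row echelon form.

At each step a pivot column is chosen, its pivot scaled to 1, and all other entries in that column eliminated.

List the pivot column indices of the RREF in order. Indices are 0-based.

step 1: normalize row 0 (÷-1) = (1, -1, 0, 4)
  row 1: subtract -2×row0 = (0, -5, -2, 4)
  row 2: subtract -3×row0 = (0, 1, -2, 8)
step 2: normalize row 1 (÷-5) = (0, 1, 2/5, -4/5)
  row 0: subtract -1×row1 = (1, 0, 2/5, 16/5)
  row 2: subtract 1×row1 = (0, 0, -12/5, 44/5)
step 3: normalize row 2 (÷-12/5) = (0, 0, 1, -11/3)
  row 0: subtract 2/5×row2 = (1, 0, 0, 14/3)
  row 1: subtract 2/5×row2 = (0, 1, 0, 2/3)

pivot columns: 0, 1, 2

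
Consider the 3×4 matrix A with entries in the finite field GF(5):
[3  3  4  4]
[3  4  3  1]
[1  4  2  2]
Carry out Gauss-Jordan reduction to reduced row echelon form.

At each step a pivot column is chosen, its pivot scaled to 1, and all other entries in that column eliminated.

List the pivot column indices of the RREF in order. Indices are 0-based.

pivot columns: 0, 1, 2

step 1: normalize row 0 (÷3) = (1, 1, 3, 3)
  row 1: subtract 3×row0 = (0, 1, 4, 2)
  row 2: subtract 1×row0 = (0, 3, 4, 4)
step 2: normalize row 1 (÷1) = (0, 1, 4, 2)
  row 0: subtract 1×row1 = (1, 0, 4, 1)
  row 2: subtract 3×row1 = (0, 0, 2, 3)
step 3: normalize row 2 (÷2) = (0, 0, 1, 4)
  row 0: subtract 4×row2 = (1, 0, 0, 0)
  row 1: subtract 4×row2 = (0, 1, 0, 1)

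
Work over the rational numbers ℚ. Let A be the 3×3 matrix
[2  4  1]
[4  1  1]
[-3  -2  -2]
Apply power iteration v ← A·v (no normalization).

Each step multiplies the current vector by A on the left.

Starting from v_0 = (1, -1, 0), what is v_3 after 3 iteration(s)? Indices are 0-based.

v_3 = (-8, 24, -13)

v_0 = (1, -1, 0).
v_1 = A·v_0 = (-2, 3, -1).
v_2 = A·v_1 = (7, -6, 2).
v_3 = A·v_2 = (-8, 24, -13).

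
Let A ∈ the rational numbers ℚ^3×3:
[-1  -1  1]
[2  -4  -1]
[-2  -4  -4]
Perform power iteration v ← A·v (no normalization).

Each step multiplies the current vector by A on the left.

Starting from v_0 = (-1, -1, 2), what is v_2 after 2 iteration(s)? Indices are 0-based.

v_0 = (-1, -1, 2).
v_1 = A·v_0 = (4, 0, -2).
v_2 = A·v_1 = (-6, 10, 0).

v_2 = (-6, 10, 0)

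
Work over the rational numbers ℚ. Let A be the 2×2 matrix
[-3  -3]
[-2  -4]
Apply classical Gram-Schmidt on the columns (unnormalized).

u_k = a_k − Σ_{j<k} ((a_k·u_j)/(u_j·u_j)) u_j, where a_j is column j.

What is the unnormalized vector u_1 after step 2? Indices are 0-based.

u_1 = (12/13, -18/13)

Step 1: u_0 = a_0 = (-3, -2).
Step 2: u_1 = a_1 − (17/13)·u_0 = (12/13, -18/13).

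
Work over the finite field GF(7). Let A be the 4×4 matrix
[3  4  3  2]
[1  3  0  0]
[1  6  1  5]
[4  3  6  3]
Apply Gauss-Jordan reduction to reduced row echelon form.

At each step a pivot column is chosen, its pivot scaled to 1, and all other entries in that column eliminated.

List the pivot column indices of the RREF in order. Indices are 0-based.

[1] R0 /= 3  ⇒  (1, 6, 1, 3)
     R1 -= 1·R0  ⇒  (0, 4, 6, 4)
     R2 -= 1·R0  ⇒  (0, 0, 0, 2)
     R3 -= 4·R0  ⇒  (0, 0, 2, 5)
[2] R1 /= 4  ⇒  (0, 1, 5, 1)
     R0 -= 6·R1  ⇒  (1, 0, 6, 4)
[3] R2 <-> R3
[3] R2 /= 2  ⇒  (0, 0, 1, 6)
     R0 -= 6·R2  ⇒  (1, 0, 0, 3)
     R1 -= 5·R2  ⇒  (0, 1, 0, 6)
[4] R3 /= 2  ⇒  (0, 0, 0, 1)
     R0 -= 3·R3  ⇒  (1, 0, 0, 0)
     R1 -= 6·R3  ⇒  (0, 1, 0, 0)
     R2 -= 6·R3  ⇒  (0, 0, 1, 0)

pivot columns: 0, 1, 2, 3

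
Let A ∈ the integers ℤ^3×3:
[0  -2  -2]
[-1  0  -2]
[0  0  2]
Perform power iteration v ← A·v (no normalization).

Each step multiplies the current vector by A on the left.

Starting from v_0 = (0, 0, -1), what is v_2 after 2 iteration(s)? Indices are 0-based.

v_0 = (0, 0, -1).
v_1 = A·v_0 = (2, 2, -2).
v_2 = A·v_1 = (0, 2, -4).

v_2 = (0, 2, -4)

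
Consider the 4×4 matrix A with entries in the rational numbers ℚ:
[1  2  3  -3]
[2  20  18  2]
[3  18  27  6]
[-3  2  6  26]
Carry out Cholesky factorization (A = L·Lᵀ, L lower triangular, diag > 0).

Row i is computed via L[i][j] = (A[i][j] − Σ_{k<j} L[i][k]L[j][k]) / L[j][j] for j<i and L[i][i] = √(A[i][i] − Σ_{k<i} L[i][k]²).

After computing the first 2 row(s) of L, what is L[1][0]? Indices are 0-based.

L[1][0] = 2

Step 1: L[0][0] = √(1) = 1.
  L[1][0] = (2) / L[0][0] = 2.
Step 2: L[1][1] = √(16) = 4.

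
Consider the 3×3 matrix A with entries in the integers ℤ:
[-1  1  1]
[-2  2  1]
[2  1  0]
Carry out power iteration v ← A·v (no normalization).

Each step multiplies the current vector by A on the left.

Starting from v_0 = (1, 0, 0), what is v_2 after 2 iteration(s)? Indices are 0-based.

v_0 = (1, 0, 0).
v_1 = A·v_0 = (-1, -2, 2).
v_2 = A·v_1 = (1, 0, -4).

v_2 = (1, 0, -4)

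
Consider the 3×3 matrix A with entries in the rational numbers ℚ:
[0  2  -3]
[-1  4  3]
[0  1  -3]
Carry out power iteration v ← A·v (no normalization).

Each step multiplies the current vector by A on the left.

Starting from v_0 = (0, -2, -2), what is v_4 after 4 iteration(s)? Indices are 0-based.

v_0 = (0, -2, -2).
v_1 = A·v_0 = (2, -14, 4).
v_2 = A·v_1 = (-40, -46, -26).
v_3 = A·v_2 = (-14, -222, 32).
v_4 = A·v_3 = (-540, -778, -318).

v_4 = (-540, -778, -318)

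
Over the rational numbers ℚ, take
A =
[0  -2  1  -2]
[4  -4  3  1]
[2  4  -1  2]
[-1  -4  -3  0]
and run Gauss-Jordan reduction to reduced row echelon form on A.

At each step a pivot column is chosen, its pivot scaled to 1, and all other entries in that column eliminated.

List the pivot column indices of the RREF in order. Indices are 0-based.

[1] R0 <-> R1
[1] R0 /= 4  ⇒  (1, -1, 3/4, 1/4)
     R2 -= 2·R0  ⇒  (0, 6, -5/2, 3/2)
     R3 -= -1·R0  ⇒  (0, -5, -9/4, 1/4)
[2] R1 /= -2  ⇒  (0, 1, -1/2, 1)
     R0 -= -1·R1  ⇒  (1, 0, 1/4, 5/4)
     R2 -= 6·R1  ⇒  (0, 0, 1/2, -9/2)
     R3 -= -5·R1  ⇒  (0, 0, -19/4, 21/4)
[3] R2 /= 1/2  ⇒  (0, 0, 1, -9)
     R0 -= 1/4·R2  ⇒  (1, 0, 0, 7/2)
     R1 -= -1/2·R2  ⇒  (0, 1, 0, -7/2)
     R3 -= -19/4·R2  ⇒  (0, 0, 0, -75/2)
[4] R3 /= -75/2  ⇒  (0, 0, 0, 1)
     R0 -= 7/2·R3  ⇒  (1, 0, 0, 0)
     R1 -= -7/2·R3  ⇒  (0, 1, 0, 0)
     R2 -= -9·R3  ⇒  (0, 0, 1, 0)

pivot columns: 0, 1, 2, 3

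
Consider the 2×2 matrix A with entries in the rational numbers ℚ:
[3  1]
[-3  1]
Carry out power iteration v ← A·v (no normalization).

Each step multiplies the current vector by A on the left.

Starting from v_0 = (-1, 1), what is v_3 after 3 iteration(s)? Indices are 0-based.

v_3 = (4, 16)

v_0 = (-1, 1).
v_1 = A·v_0 = (-2, 4).
v_2 = A·v_1 = (-2, 10).
v_3 = A·v_2 = (4, 16).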